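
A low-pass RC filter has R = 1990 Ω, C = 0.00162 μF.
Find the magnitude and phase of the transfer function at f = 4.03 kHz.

Step 1 — Angular frequency: ω = 2π·4030 = 2.532e+04 rad/s.
Step 2 — Transfer function: H(jω) = 1/(1 + jωRC).
Step 3 — Denominator: 1 + jωRC = 1 + j·2.532e+04·1990·1.62e-09 = 1 + j0.08163.
Step 4 — H = 0.9934 - j0.08109.
Step 5 — Magnitude: |H| = 0.9967 (-0.0 dB); phase: φ = -4.7°.

|H| = 0.9967 (-0.0 dB), φ = -4.7°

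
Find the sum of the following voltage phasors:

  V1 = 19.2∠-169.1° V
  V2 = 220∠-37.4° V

Step 1 — Convert each phasor to rectangular form:
  V1 = 19.2·(cos(-169.1°) + j·sin(-169.1°)) = -18.85 - j3.631 V
  V2 = 220·(cos(-37.4°) + j·sin(-37.4°)) = 174.8 - j133.6 V
Step 2 — Sum components: V_total = 155.9 - j137.3 V.
Step 3 — Convert to polar: |V_total| = 207.7 V, ∠V_total = -41.4°.

V_total = 207.7∠-41.4° V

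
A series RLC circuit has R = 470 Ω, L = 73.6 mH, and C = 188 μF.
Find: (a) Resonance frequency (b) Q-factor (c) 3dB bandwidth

Step 1 — Resonance: ω₀ = 1/√(LC) = 1/√(0.0736·0.000188) = 268.8 rad/s.
Step 2 — f₀ = ω₀/(2π) = 42.79 Hz.
Step 3 — Series Q: Q = ω₀L/R = 268.8·0.0736/470 = 0.0421.
Step 4 — Bandwidth: Δω = ω₀/Q = 6386 rad/s; BW = Δω/(2π) = 1016 Hz.

(a) f₀ = 42.79 Hz  (b) Q = 0.0421  (c) BW = 1016 Hz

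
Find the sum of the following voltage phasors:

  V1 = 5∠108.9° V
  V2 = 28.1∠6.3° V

Step 1 — Convert each phasor to rectangular form:
  V1 = 5·(cos(108.9°) + j·sin(108.9°)) = -1.62 + j4.73 V
  V2 = 28.1·(cos(6.3°) + j·sin(6.3°)) = 27.93 + j3.084 V
Step 2 — Sum components: V_total = 26.31 + j7.814 V.
Step 3 — Convert to polar: |V_total| = 27.45 V, ∠V_total = 16.5°.

V_total = 27.45∠16.5° V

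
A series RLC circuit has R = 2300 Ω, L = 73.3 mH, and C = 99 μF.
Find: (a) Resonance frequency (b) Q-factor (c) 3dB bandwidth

Step 1 — Resonance condition Im(Z)=0 gives ω₀ = 1/√(LC).
Step 2 — ω₀ = 1/√(0.0733·9.9e-05) = 371.2 rad/s.
Step 3 — f₀ = ω₀/(2π) = 59.08 Hz.
Step 4 — Series Q: Q = ω₀L/R = 371.2·0.0733/2300 = 0.01183.
Step 5 — 3dB bandwidth: Δω = ω₀/Q = 3.138e+04 rad/s; BW = Δω/(2π) = 4994 Hz.

(a) f₀ = 59.08 Hz  (b) Q = 0.01183  (c) BW = 4994 Hz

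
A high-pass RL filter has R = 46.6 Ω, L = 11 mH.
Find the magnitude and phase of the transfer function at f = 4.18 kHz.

Step 1 — Angular frequency: ω = 2π·4180 = 2.626e+04 rad/s.
Step 2 — Transfer function: H(jω) = jωL/(R + jωL).
Step 3 — Numerator jωL = j·288.9; denominator R + jωL = 46.6 + j288.9.
Step 4 — H = 0.9746 + j0.1572.
Step 5 — Magnitude: |H| = 0.9872 (-0.1 dB); phase: φ = 9.2°.

|H| = 0.9872 (-0.1 dB), φ = 9.2°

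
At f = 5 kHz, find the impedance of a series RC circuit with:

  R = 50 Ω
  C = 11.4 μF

Step 1 — Angular frequency: ω = 2π·f = 2π·5000 = 3.142e+04 rad/s.
Step 2 — Component impedances:
  R: Z = R = 50 Ω
  C: Z = 1/(jωC) = -j/(ω·C) = 0 - j2.792 Ω
Step 3 — Series combination: Z_total = R + C = 50 - j2.792 Ω = 50.08∠-3.2° Ω.

Z = 50 - j2.792 Ω = 50.08∠-3.2° Ω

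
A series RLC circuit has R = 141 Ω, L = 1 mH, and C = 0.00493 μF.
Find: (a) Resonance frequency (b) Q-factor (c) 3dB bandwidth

Step 1 — Resonance condition Im(Z)=0 gives ω₀ = 1/√(LC).
Step 2 — ω₀ = 1/√(0.001·4.93e-09) = 4.504e+05 rad/s.
Step 3 — f₀ = ω₀/(2π) = 7.168e+04 Hz.
Step 4 — Series Q: Q = ω₀L/R = 4.504e+05·0.001/141 = 3.194.
Step 5 — 3dB bandwidth: Δω = ω₀/Q = 1.41e+05 rad/s; BW = Δω/(2π) = 2.244e+04 Hz.

(a) f₀ = 7.168e+04 Hz  (b) Q = 3.194  (c) BW = 2.244e+04 Hz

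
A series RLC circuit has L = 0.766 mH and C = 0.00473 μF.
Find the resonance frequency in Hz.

Step 1 — Resonance condition Im(Z)=0 gives ω₀ = 1/√(LC).
Step 2 — ω₀ = 1/√(0.000766·4.73e-09) = 5.254e+05 rad/s.
Step 3 — f₀ = ω₀/(2π) = 8.361e+04 Hz.

f₀ = 8.361e+04 Hz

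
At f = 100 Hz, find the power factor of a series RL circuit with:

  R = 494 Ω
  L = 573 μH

Step 1 — Angular frequency: ω = 2π·f = 2π·100 = 628.3 rad/s.
Step 2 — Component impedances:
  R: Z = R = 494 Ω
  L: Z = jωL = j·628.3·0.000573 = 0 + j0.36 Ω
Step 3 — Series combination: Z_total = R + L = 494 + j0.36 Ω = 494∠0.0° Ω.
Step 4 — Power factor: PF = cos(φ) = Re(Z)/|Z| = 494/494 = 1.
Step 5 — Type: Im(Z) = 0.36 ⇒ lagging (phase φ = 0.0°).

PF = 1 (lagging, φ = 0.0°)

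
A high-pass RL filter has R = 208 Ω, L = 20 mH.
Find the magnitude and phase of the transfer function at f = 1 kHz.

Step 1 — Angular frequency: ω = 2π·1000 = 6283 rad/s.
Step 2 — Transfer function: H(jω) = jωL/(R + jωL).
Step 3 — Numerator jωL = j·125.7; denominator R + jωL = 208 + j125.7.
Step 4 — H = 0.2674 + j0.4426.
Step 5 — Magnitude: |H| = 0.5171 (-5.7 dB); phase: φ = 58.9°.

|H| = 0.5171 (-5.7 dB), φ = 58.9°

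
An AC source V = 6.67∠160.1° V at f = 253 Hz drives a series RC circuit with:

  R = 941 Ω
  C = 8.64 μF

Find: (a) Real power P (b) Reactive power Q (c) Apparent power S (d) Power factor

Step 1 — Angular frequency: ω = 2π·f = 2π·253 = 1590 rad/s.
Step 2 — Component impedances:
  R: Z = R = 941 Ω
  C: Z = 1/(jωC) = -j/(ω·C) = 0 - j72.81 Ω
Step 3 — Series combination: Z_total = R + C = 941 - j72.81 Ω = 943.8∠-4.4° Ω.
Step 4 — Source phasor: V = 6.67∠160.1° V = -6.272 + j2.27 V.
Step 5 — Current: I = V / Z = -0.006811 + j0.001886 A = 0.007067∠164.5° A.
Step 6 — Complex power: S = V·I* = 0.047 - j0.003636 VA.
Step 7 — Real power: P = Re(S) = 0.047 W.
Step 8 — Reactive power: Q = Im(S) = -0.003636 VAR.
Step 9 — Apparent power: |S| = 0.04714 VA.
Step 10 — Power factor: PF = P/|S| = 0.997 (leading).

(a) P = 0.047 W  (b) Q = -0.003636 VAR  (c) S = 0.04714 VA  (d) PF = 0.997 (leading)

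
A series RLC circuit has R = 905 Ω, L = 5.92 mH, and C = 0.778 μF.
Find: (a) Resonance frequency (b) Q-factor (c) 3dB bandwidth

Step 1 — Resonance: ω₀ = 1/√(LC) = 1/√(0.00592·7.78e-07) = 1.473e+04 rad/s.
Step 2 — f₀ = ω₀/(2π) = 2345 Hz.
Step 3 — Series Q: Q = ω₀L/R = 1.473e+04·0.00592/905 = 0.09639.
Step 4 — Bandwidth: Δω = ω₀/Q = 1.529e+05 rad/s; BW = Δω/(2π) = 2.433e+04 Hz.

(a) f₀ = 2345 Hz  (b) Q = 0.09639  (c) BW = 2.433e+04 Hz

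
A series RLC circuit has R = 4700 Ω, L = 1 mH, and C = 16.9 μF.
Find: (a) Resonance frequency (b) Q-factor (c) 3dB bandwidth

Step 1 — Resonance: ω₀ = 1/√(LC) = 1/√(0.001·1.69e-05) = 7692 rad/s.
Step 2 — f₀ = ω₀/(2π) = 1224 Hz.
Step 3 — Series Q: Q = ω₀L/R = 7692·0.001/4700 = 0.001637.
Step 4 — Bandwidth: Δω = ω₀/Q = 4.7e+06 rad/s; BW = Δω/(2π) = 7.48e+05 Hz.

(a) f₀ = 1224 Hz  (b) Q = 0.001637  (c) BW = 7.48e+05 Hz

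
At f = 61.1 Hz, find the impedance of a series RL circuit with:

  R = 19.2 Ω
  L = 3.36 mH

Step 1 — Angular frequency: ω = 2π·f = 2π·61.1 = 383.9 rad/s.
Step 2 — Component impedances:
  R: Z = R = 19.2 Ω
  L: Z = jωL = j·383.9·0.00336 = 0 + j1.29 Ω
Step 3 — Series combination: Z_total = R + L = 19.2 + j1.29 Ω = 19.24∠3.8° Ω.

Z = 19.2 + j1.29 Ω = 19.24∠3.8° Ω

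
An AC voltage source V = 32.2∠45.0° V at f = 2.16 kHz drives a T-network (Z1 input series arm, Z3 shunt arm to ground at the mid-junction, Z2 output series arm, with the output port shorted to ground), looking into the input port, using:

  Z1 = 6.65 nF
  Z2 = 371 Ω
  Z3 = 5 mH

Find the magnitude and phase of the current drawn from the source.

Step 1 — Angular frequency: ω = 2π·f = 2π·2160 = 1.357e+04 rad/s.
Step 2 — Component impedances:
  Z1: Z = 1/(jωC) = -j/(ω·C) = 0 - j1.108e+04 Ω
  Z2: Z = R = 371 Ω
  Z3: Z = jωL = j·1.357e+04·0.005 = 0 + j67.86 Ω
Step 3 — With the output port shorted to ground, the output series arm Z2 runs from the junction to ground; the shunt arm Z3 also runs from the junction to ground. They appear in parallel: Z3 || Z2 = 12.01 + j65.66 Ω.
Step 4 — Series with input arm Z1: Z_in = Z1 + (Z3 || Z2) = 12.01 - j1.101e+04 Ω = 1.101e+04∠-89.9° Ω.
Step 5 — Source phasor: V = 32.2∠45.0° V = 22.77 + j22.77 V.
Step 6 — Ohm's law: I = V / Z_total = (22.77 + j22.77) / (12.01 - j1.101e+04) = -0.002065 + j0.002069 A.
Step 7 — Convert to polar: |I| = 0.002923 A, ∠I = 134.9°.

I = 0.002923∠134.9° A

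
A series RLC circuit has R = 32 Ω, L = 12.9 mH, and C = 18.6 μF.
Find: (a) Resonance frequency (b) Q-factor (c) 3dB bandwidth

Step 1 — Resonance: ω₀ = 1/√(LC) = 1/√(0.0129·1.86e-05) = 2041 rad/s.
Step 2 — f₀ = ω₀/(2π) = 324.9 Hz.
Step 3 — Series Q: Q = ω₀L/R = 2041·0.0129/32 = 0.823.
Step 4 — Bandwidth: Δω = ω₀/Q = 2481 rad/s; BW = Δω/(2π) = 394.8 Hz.

(a) f₀ = 324.9 Hz  (b) Q = 0.823  (c) BW = 394.8 Hz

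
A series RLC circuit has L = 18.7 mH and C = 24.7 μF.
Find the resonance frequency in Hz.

Step 1 — Resonance condition Im(Z)=0 gives ω₀ = 1/√(LC).
Step 2 — ω₀ = 1/√(0.0187·2.47e-05) = 1471 rad/s.
Step 3 — f₀ = ω₀/(2π) = 234.2 Hz.

f₀ = 234.2 Hz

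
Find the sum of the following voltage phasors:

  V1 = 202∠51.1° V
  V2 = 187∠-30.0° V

Step 1 — Convert each phasor to rectangular form:
  V1 = 202·(cos(51.1°) + j·sin(51.1°)) = 126.8 + j157.2 V
  V2 = 187·(cos(-30.0°) + j·sin(-30.0°)) = 161.9 - j93.5 V
Step 2 — Sum components: V_total = 288.8 + j63.71 V.
Step 3 — Convert to polar: |V_total| = 295.7 V, ∠V_total = 12.4°.

V_total = 295.7∠12.4° V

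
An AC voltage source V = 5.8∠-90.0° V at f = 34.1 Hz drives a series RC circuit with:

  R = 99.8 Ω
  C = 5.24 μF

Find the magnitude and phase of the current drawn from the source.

Step 1 — Angular frequency: ω = 2π·f = 2π·34.1 = 214.3 rad/s.
Step 2 — Component impedances:
  R: Z = R = 99.8 Ω
  C: Z = 1/(jωC) = -j/(ω·C) = 0 - j890.7 Ω
Step 3 — Series combination: Z_total = R + C = 99.8 - j890.7 Ω = 896.3∠-83.6° Ω.
Step 4 — Source phasor: V = 5.8∠-90.0° V = 0 - j5.8 V.
Step 5 — Ohm's law: I = V / Z_total = (0 - j5.8) / (99.8 - j890.7) = 0.006431 - j0.0007206 A.
Step 6 — Convert to polar: |I| = 0.006471 A, ∠I = -6.4°.

I = 0.006471∠-6.4° A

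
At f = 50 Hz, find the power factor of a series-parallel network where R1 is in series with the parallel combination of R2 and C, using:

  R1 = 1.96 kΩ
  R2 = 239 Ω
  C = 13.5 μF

Step 1 — Angular frequency: ω = 2π·f = 2π·50 = 314.2 rad/s.
Step 2 — Component impedances:
  R1: Z = R = 1960 Ω
  R2: Z = R = 239 Ω
  C: Z = 1/(jωC) = -j/(ω·C) = 0 - j235.8 Ω
Step 3 — Parallel branch: R2 || C = 1/(1/R2 + 1/C) = 117.9 - j119.5 Ω.
Step 4 — Series with R1: Z_total = R1 + (R2 || C) = 2078 - j119.5 Ω = 2081∠-3.3° Ω.
Step 5 — Power factor: PF = cos(φ) = Re(Z)/|Z| = 2077.9/2081.3 = 0.9984.
Step 6 — Type: Im(Z) = -119.5 ⇒ leading (phase φ = -3.3°).

PF = 0.9984 (leading, φ = -3.3°)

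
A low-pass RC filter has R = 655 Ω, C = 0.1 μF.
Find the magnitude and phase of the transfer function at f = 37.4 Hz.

Step 1 — Angular frequency: ω = 2π·37.4 = 235 rad/s.
Step 2 — Transfer function: H(jω) = 1/(1 + jωRC).
Step 3 — Denominator: 1 + jωRC = 1 + j·235·655·1e-07 = 1 + j0.01539.
Step 4 — H = 0.9998 - j0.01539.
Step 5 — Magnitude: |H| = 0.9999 (-0.0 dB); phase: φ = -0.9°.

|H| = 0.9999 (-0.0 dB), φ = -0.9°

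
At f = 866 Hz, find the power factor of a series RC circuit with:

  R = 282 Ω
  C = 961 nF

Step 1 — Angular frequency: ω = 2π·f = 2π·866 = 5441 rad/s.
Step 2 — Component impedances:
  R: Z = R = 282 Ω
  C: Z = 1/(jωC) = -j/(ω·C) = 0 - j191.2 Ω
Step 3 — Series combination: Z_total = R + C = 282 - j191.2 Ω = 340.7∠-34.1° Ω.
Step 4 — Power factor: PF = cos(φ) = Re(Z)/|Z| = 282/340.73 = 0.8276.
Step 5 — Type: Im(Z) = -191.2 ⇒ leading (phase φ = -34.1°).

PF = 0.8276 (leading, φ = -34.1°)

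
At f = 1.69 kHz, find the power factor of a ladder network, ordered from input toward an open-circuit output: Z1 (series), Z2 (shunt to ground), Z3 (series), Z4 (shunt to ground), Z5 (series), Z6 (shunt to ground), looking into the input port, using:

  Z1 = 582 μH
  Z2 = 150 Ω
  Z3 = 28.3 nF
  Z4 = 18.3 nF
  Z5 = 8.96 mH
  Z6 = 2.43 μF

Step 1 — Angular frequency: ω = 2π·f = 2π·1690 = 1.062e+04 rad/s.
Step 2 — Component impedances:
  Z1: Z = jωL = j·1.062e+04·0.000582 = 0 + j6.18 Ω
  Z2: Z = R = 150 Ω
  Z3: Z = 1/(jωC) = -j/(ω·C) = 0 - j3328 Ω
  Z4: Z = 1/(jωC) = -j/(ω·C) = 0 - j5146 Ω
  Z5: Z = jωL = j·1.062e+04·0.00896 = 0 + j95.14 Ω
  Z6: Z = 1/(jωC) = -j/(ω·C) = 0 - j38.75 Ω
Step 3 — Ladder network (open output): work backward from the far end, alternating series and parallel combinations. Z_in = 149.7 - j0.6848 Ω = 149.7∠-0.3° Ω.
Step 4 — Power factor: PF = cos(φ) = Re(Z)/|Z| = 149.7/149.7 = 1.
Step 5 — Type: Im(Z) = -0.6848 ⇒ leading (phase φ = -0.3°).

PF = 1 (leading, φ = -0.3°)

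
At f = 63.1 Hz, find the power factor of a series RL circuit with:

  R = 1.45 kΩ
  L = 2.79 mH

Step 1 — Angular frequency: ω = 2π·f = 2π·63.1 = 396.5 rad/s.
Step 2 — Component impedances:
  R: Z = R = 1450 Ω
  L: Z = jωL = j·396.5·0.00279 = 0 + j1.106 Ω
Step 3 — Series combination: Z_total = R + L = 1450 + j1.106 Ω = 1450∠0.0° Ω.
Step 4 — Power factor: PF = cos(φ) = Re(Z)/|Z| = 1450/1450 = 1.
Step 5 — Type: Im(Z) = 1.106 ⇒ lagging (phase φ = 0.0°).

PF = 1 (lagging, φ = 0.0°)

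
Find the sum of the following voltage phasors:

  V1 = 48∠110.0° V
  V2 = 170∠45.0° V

Step 1 — Convert each phasor to rectangular form:
  V1 = 48·(cos(110.0°) + j·sin(110.0°)) = -16.42 + j45.11 V
  V2 = 170·(cos(45.0°) + j·sin(45.0°)) = 120.2 + j120.2 V
Step 2 — Sum components: V_total = 103.8 + j165.3 V.
Step 3 — Convert to polar: |V_total| = 195.2 V, ∠V_total = 57.9°.

V_total = 195.2∠57.9° V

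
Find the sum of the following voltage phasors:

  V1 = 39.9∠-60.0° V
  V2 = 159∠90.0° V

Step 1 — Convert each phasor to rectangular form:
  V1 = 39.9·(cos(-60.0°) + j·sin(-60.0°)) = 19.95 - j34.55 V
  V2 = 159·(cos(90.0°) + j·sin(90.0°)) = 0 + j159 V
Step 2 — Sum components: V_total = 19.95 + j124.4 V.
Step 3 — Convert to polar: |V_total| = 126 V, ∠V_total = 80.9°.

V_total = 126∠80.9° V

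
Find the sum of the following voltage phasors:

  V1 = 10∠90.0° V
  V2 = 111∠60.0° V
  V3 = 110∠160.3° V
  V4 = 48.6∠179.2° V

Step 1 — Convert each phasor to rectangular form:
  V1 = 10·(cos(90.0°) + j·sin(90.0°)) = 0 + j10 V
  V2 = 111·(cos(60.0°) + j·sin(60.0°)) = 55.5 + j96.13 V
  V3 = 110·(cos(160.3°) + j·sin(160.3°)) = -103.6 + j37.08 V
  V4 = 48.6·(cos(179.2°) + j·sin(179.2°)) = -48.6 + j0.6786 V
Step 2 — Sum components: V_total = -96.66 + j143.9 V.
Step 3 — Convert to polar: |V_total| = 173.3 V, ∠V_total = 123.9°.

V_total = 173.3∠123.9° V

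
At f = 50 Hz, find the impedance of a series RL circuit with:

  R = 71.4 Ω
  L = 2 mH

Step 1 — Angular frequency: ω = 2π·f = 2π·50 = 314.2 rad/s.
Step 2 — Component impedances:
  R: Z = R = 71.4 Ω
  L: Z = jωL = j·314.2·0.002 = 0 + j0.6283 Ω
Step 3 — Series combination: Z_total = R + L = 71.4 + j0.6283 Ω = 71.4∠0.5° Ω.

Z = 71.4 + j0.6283 Ω = 71.4∠0.5° Ω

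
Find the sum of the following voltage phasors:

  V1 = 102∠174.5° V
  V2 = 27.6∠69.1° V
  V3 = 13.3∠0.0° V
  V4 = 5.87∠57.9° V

Step 1 — Convert each phasor to rectangular form:
  V1 = 102·(cos(174.5°) + j·sin(174.5°)) = -101.5 + j9.776 V
  V2 = 27.6·(cos(69.1°) + j·sin(69.1°)) = 9.846 + j25.78 V
  V3 = 13.3·(cos(0.0°) + j·sin(0.0°)) = 13.3 V
  V4 = 5.87·(cos(57.9°) + j·sin(57.9°)) = 3.119 + j4.973 V
Step 2 — Sum components: V_total = -75.27 + j40.53 V.
Step 3 — Convert to polar: |V_total| = 85.49 V, ∠V_total = 151.7°.

V_total = 85.49∠151.7° V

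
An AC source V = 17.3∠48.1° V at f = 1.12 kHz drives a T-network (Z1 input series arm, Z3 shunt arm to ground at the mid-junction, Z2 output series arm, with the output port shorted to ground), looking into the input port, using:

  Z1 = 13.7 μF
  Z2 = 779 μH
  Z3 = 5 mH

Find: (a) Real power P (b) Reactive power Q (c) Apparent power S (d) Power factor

Step 1 — Angular frequency: ω = 2π·f = 2π·1120 = 7037 rad/s.
Step 2 — Component impedances:
  Z1: Z = 1/(jωC) = -j/(ω·C) = 0 - j10.37 Ω
  Z2: Z = jωL = j·7037·0.000779 = 0 + j5.482 Ω
  Z3: Z = jωL = j·7037·0.005 = 0 + j35.19 Ω
Step 3 — With the output port shorted to ground, the output series arm Z2 runs from the junction to ground; the shunt arm Z3 also runs from the junction to ground. They appear in parallel: Z3 || Z2 = 0 + j4.743 Ω.
Step 4 — Series with input arm Z1: Z_in = Z1 + (Z3 || Z2) = 0 - j5.629 Ω = 5.629∠-90.0° Ω.
Step 5 — Source phasor: V = 17.3∠48.1° V = 11.55 + j12.88 V.
Step 6 — Current: I = V / Z = -2.287 + j2.052 A = 3.073∠138.1° A.
Step 7 — Complex power: S = V·I* = 0 - j53.16 VA.
Step 8 — Real power: P = Re(S) = 0 W.
Step 9 — Reactive power: Q = Im(S) = -53.16 VAR.
Step 10 — Apparent power: |S| = 53.16 VA.
Step 11 — Power factor: PF = P/|S| = 0 (leading).

(a) P = 0 W  (b) Q = -53.16 VAR  (c) S = 53.16 VA  (d) PF = 0 (leading)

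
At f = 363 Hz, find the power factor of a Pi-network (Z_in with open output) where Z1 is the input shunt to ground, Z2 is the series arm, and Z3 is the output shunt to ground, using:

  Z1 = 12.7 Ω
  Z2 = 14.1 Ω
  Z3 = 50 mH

Step 1 — Angular frequency: ω = 2π·f = 2π·363 = 2281 rad/s.
Step 2 — Component impedances:
  Z1: Z = R = 12.7 Ω
  Z2: Z = R = 14.1 Ω
  Z3: Z = jωL = j·2281·0.05 = 0 + j114 Ω
Step 3 — With open output, the series arm Z2 and the output shunt Z3 appear in series to ground: Z2 + Z3 = 14.1 + j114 Ω.
Step 4 — Parallel with input shunt Z1: Z_in = Z1 || (Z2 + Z3) = 12.39 + j1.34 Ω = 12.46∠6.2° Ω.
Step 5 — Power factor: PF = cos(φ) = Re(Z)/|Z| = 12.385/12.457 = 0.9942.
Step 6 — Type: Im(Z) = 1.34 ⇒ lagging (phase φ = 6.2°).

PF = 0.9942 (lagging, φ = 6.2°)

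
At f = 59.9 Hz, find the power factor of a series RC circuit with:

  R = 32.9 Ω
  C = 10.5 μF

Step 1 — Angular frequency: ω = 2π·f = 2π·59.9 = 376.4 rad/s.
Step 2 — Component impedances:
  R: Z = R = 32.9 Ω
  C: Z = 1/(jωC) = -j/(ω·C) = 0 - j253 Ω
Step 3 — Series combination: Z_total = R + C = 32.9 - j253 Ω = 255.2∠-82.6° Ω.
Step 4 — Power factor: PF = cos(φ) = Re(Z)/|Z| = 32.9/255.2 = 0.1289.
Step 5 — Type: Im(Z) = -253 ⇒ leading (phase φ = -82.6°).

PF = 0.1289 (leading, φ = -82.6°)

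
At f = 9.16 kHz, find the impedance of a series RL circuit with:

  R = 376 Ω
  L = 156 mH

Step 1 — Angular frequency: ω = 2π·f = 2π·9160 = 5.755e+04 rad/s.
Step 2 — Component impedances:
  R: Z = R = 376 Ω
  L: Z = jωL = j·5.755e+04·0.156 = 0 + j8978 Ω
Step 3 — Series combination: Z_total = R + L = 376 + j8978 Ω = 8986∠87.6° Ω.

Z = 376 + j8978 Ω = 8986∠87.6° Ω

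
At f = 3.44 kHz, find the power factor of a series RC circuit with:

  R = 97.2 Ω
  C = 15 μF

Step 1 — Angular frequency: ω = 2π·f = 2π·3440 = 2.161e+04 rad/s.
Step 2 — Component impedances:
  R: Z = R = 97.2 Ω
  C: Z = 1/(jωC) = -j/(ω·C) = 0 - j3.084 Ω
Step 3 — Series combination: Z_total = R + C = 97.2 - j3.084 Ω = 97.25∠-1.8° Ω.
Step 4 — Power factor: PF = cos(φ) = Re(Z)/|Z| = 97.2/97.25 = 0.9995.
Step 5 — Type: Im(Z) = -3.084 ⇒ leading (phase φ = -1.8°).

PF = 0.9995 (leading, φ = -1.8°)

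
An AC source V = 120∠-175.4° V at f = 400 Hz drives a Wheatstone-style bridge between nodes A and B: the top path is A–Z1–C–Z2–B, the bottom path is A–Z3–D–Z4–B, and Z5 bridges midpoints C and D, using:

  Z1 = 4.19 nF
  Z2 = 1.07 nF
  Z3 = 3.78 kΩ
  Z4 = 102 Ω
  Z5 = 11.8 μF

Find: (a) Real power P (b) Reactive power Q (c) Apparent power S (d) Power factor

Step 1 — Angular frequency: ω = 2π·f = 2π·400 = 2513 rad/s.
Step 2 — Component impedances:
  Z1: Z = 1/(jωC) = -j/(ω·C) = 0 - j9.496e+04 Ω
  Z2: Z = 1/(jωC) = -j/(ω·C) = 0 - j3.719e+05 Ω
  Z3: Z = R = 3780 Ω
  Z4: Z = R = 102 Ω
  Z5: Z = 1/(jωC) = -j/(ω·C) = 0 - j33.72 Ω
Step 3 — Bridge requires nodal analysis (the Z5 bridge couples midpoints C and D, so the two paths cannot be reduced to a simple series/parallel combination). Setting node B to ground and injecting 1 A at node A, the 3-node admittance system at A, C, D solves to V_A = Z_AB = 3876 - j150.2 Ω = 3879∠-2.2° Ω.
Step 4 — Source phasor: V = 120∠-175.4° V = -119.6 - j9.624 V.
Step 5 — Current: I = V / Z = -0.03072 - j0.003673 A = 0.03094∠-173.2° A.
Step 6 — Complex power: S = V·I* = 3.71 - j0.1438 VA.
Step 7 — Real power: P = Re(S) = 3.71 W.
Step 8 — Reactive power: Q = Im(S) = -0.1438 VAR.
Step 9 — Apparent power: |S| = 3.712 VA.
Step 10 — Power factor: PF = P/|S| = 0.9992 (leading).

(a) P = 3.71 W  (b) Q = -0.1438 VAR  (c) S = 3.712 VA  (d) PF = 0.9992 (leading)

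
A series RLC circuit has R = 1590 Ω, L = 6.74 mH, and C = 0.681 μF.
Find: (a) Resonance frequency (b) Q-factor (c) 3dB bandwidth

Step 1 — Resonance condition Im(Z)=0 gives ω₀ = 1/√(LC).
Step 2 — ω₀ = 1/√(0.00674·6.81e-07) = 1.476e+04 rad/s.
Step 3 — f₀ = ω₀/(2π) = 2349 Hz.
Step 4 — Series Q: Q = ω₀L/R = 1.476e+04·0.00674/1590 = 0.06257.
Step 5 — 3dB bandwidth: Δω = ω₀/Q = 2.359e+05 rad/s; BW = Δω/(2π) = 3.755e+04 Hz.

(a) f₀ = 2349 Hz  (b) Q = 0.06257  (c) BW = 3.755e+04 Hz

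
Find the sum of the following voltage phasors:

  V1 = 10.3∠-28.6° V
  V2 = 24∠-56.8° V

Step 1 — Convert each phasor to rectangular form:
  V1 = 10.3·(cos(-28.6°) + j·sin(-28.6°)) = 9.043 - j4.931 V
  V2 = 24·(cos(-56.8°) + j·sin(-56.8°)) = 13.14 - j20.08 V
Step 2 — Sum components: V_total = 22.18 - j25.01 V.
Step 3 — Convert to polar: |V_total| = 33.43 V, ∠V_total = -48.4°.

V_total = 33.43∠-48.4° V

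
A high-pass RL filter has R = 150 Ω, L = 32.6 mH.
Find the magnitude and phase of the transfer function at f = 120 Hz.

Step 1 — Angular frequency: ω = 2π·120 = 754 rad/s.
Step 2 — Transfer function: H(jω) = jωL/(R + jωL).
Step 3 — Numerator jωL = j·24.58; denominator R + jωL = 150 + j24.58.
Step 4 — H = 0.02615 + j0.1596.
Step 5 — Magnitude: |H| = 0.1617 (-15.8 dB); phase: φ = 80.7°.

|H| = 0.1617 (-15.8 dB), φ = 80.7°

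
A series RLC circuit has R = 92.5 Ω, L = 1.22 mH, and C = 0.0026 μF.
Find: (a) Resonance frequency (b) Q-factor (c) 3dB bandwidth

Step 1 — Resonance: ω₀ = 1/√(LC) = 1/√(0.00122·2.6e-09) = 5.615e+05 rad/s.
Step 2 — f₀ = ω₀/(2π) = 8.936e+04 Hz.
Step 3 — Series Q: Q = ω₀L/R = 5.615e+05·0.00122/92.5 = 7.405.
Step 4 — Bandwidth: Δω = ω₀/Q = 7.582e+04 rad/s; BW = Δω/(2π) = 1.207e+04 Hz.

(a) f₀ = 8.936e+04 Hz  (b) Q = 7.405  (c) BW = 1.207e+04 Hz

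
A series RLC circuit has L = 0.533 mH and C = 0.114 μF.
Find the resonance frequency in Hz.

Step 1 — Resonance condition Im(Z)=0 gives ω₀ = 1/√(LC).
Step 2 — ω₀ = 1/√(0.000533·1.14e-07) = 1.283e+05 rad/s.
Step 3 — f₀ = ω₀/(2π) = 2.042e+04 Hz.

f₀ = 2.042e+04 Hz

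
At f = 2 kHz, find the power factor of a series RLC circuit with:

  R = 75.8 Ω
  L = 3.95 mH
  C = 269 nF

Step 1 — Angular frequency: ω = 2π·f = 2π·2000 = 1.257e+04 rad/s.
Step 2 — Component impedances:
  R: Z = R = 75.8 Ω
  L: Z = jωL = j·1.257e+04·0.00395 = 0 + j49.64 Ω
  C: Z = 1/(jωC) = -j/(ω·C) = 0 - j295.8 Ω
Step 3 — Series combination: Z_total = R + L + C = 75.8 - j246.2 Ω = 257.6∠-72.9° Ω.
Step 4 — Power factor: PF = cos(φ) = Re(Z)/|Z| = 75.8/257.6 = 0.2943.
Step 5 — Type: Im(Z) = -246.2 ⇒ leading (phase φ = -72.9°).

PF = 0.2943 (leading, φ = -72.9°)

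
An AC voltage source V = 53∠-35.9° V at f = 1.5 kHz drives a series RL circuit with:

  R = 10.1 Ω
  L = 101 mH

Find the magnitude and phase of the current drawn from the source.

Step 1 — Angular frequency: ω = 2π·f = 2π·1500 = 9425 rad/s.
Step 2 — Component impedances:
  R: Z = R = 10.1 Ω
  L: Z = jωL = j·9425·0.101 = 0 + j951.9 Ω
Step 3 — Series combination: Z_total = R + L = 10.1 + j951.9 Ω = 952∠89.4° Ω.
Step 4 — Source phasor: V = 53∠-35.9° V = 42.93 - j31.08 V.
Step 5 — Ohm's law: I = V / Z_total = (42.93 - j31.08) / (10.1 + j951.9) = -0.03217 - j0.04544 A.
Step 6 — Convert to polar: |I| = 0.05567 A, ∠I = -125.3°.

I = 0.05567∠-125.3° A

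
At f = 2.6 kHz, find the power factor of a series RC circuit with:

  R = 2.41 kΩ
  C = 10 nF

Step 1 — Angular frequency: ω = 2π·f = 2π·2600 = 1.634e+04 rad/s.
Step 2 — Component impedances:
  R: Z = R = 2410 Ω
  C: Z = 1/(jωC) = -j/(ω·C) = 0 - j6121 Ω
Step 3 — Series combination: Z_total = R + C = 2410 - j6121 Ω = 6579∠-68.5° Ω.
Step 4 — Power factor: PF = cos(φ) = Re(Z)/|Z| = 2410/6579 = 0.3663.
Step 5 — Type: Im(Z) = -6121 ⇒ leading (phase φ = -68.5°).

PF = 0.3663 (leading, φ = -68.5°)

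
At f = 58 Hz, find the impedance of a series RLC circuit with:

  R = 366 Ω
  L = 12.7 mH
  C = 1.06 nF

Step 1 — Angular frequency: ω = 2π·f = 2π·58 = 364.4 rad/s.
Step 2 — Component impedances:
  R: Z = R = 366 Ω
  L: Z = jωL = j·364.4·0.0127 = 0 + j4.628 Ω
  C: Z = 1/(jωC) = -j/(ω·C) = 0 - j2.589e+06 Ω
Step 3 — Series combination: Z_total = R + L + C = 366 - j2.589e+06 Ω = 2.589e+06∠-90.0° Ω.

Z = 366 - j2.589e+06 Ω = 2.589e+06∠-90.0° Ω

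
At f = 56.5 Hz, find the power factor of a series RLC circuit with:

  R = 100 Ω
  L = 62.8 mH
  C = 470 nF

Step 1 — Angular frequency: ω = 2π·f = 2π·56.5 = 355 rad/s.
Step 2 — Component impedances:
  R: Z = R = 100 Ω
  L: Z = jωL = j·355·0.0628 = 0 + j22.29 Ω
  C: Z = 1/(jωC) = -j/(ω·C) = 0 - j5993 Ω
Step 3 — Series combination: Z_total = R + L + C = 100 - j5971 Ω = 5972∠-89.0° Ω.
Step 4 — Power factor: PF = cos(φ) = Re(Z)/|Z| = 100/5972 = 0.01674.
Step 5 — Type: Im(Z) = -5971 ⇒ leading (phase φ = -89.0°).

PF = 0.01674 (leading, φ = -89.0°)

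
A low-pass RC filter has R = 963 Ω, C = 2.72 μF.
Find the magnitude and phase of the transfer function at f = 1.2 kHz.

Step 1 — Angular frequency: ω = 2π·1200 = 7540 rad/s.
Step 2 — Transfer function: H(jω) = 1/(1 + jωRC).
Step 3 — Denominator: 1 + jωRC = 1 + j·7540·963·2.72e-06 = 1 + j19.75.
Step 4 — H = 0.002557 - j0.0505.
Step 5 — Magnitude: |H| = 0.05057 (-25.9 dB); phase: φ = -87.1°.

|H| = 0.05057 (-25.9 dB), φ = -87.1°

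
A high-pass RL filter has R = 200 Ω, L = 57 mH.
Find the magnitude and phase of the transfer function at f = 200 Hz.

Step 1 — Angular frequency: ω = 2π·200 = 1257 rad/s.
Step 2 — Transfer function: H(jω) = jωL/(R + jωL).
Step 3 — Numerator jωL = j·71.63; denominator R + jωL = 200 + j71.63.
Step 4 — H = 0.1137 + j0.3174.
Step 5 — Magnitude: |H| = 0.3372 (-9.4 dB); phase: φ = 70.3°.

|H| = 0.3372 (-9.4 dB), φ = 70.3°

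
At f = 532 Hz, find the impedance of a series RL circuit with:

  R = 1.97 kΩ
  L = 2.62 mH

Step 1 — Angular frequency: ω = 2π·f = 2π·532 = 3343 rad/s.
Step 2 — Component impedances:
  R: Z = R = 1970 Ω
  L: Z = jωL = j·3343·0.00262 = 0 + j8.758 Ω
Step 3 — Series combination: Z_total = R + L = 1970 + j8.758 Ω = 1970∠0.3° Ω.

Z = 1970 + j8.758 Ω = 1970∠0.3° Ω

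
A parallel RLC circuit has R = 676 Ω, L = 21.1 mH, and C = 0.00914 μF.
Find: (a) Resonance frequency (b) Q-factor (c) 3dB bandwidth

Step 1 — Resonance: ω₀ = 1/√(LC) = 1/√(0.0211·9.14e-09) = 7.201e+04 rad/s.
Step 2 — f₀ = ω₀/(2π) = 1.146e+04 Hz.
Step 3 — Parallel Q: Q = R/(ω₀L) = 676/(7.201e+04·0.0211) = 0.4449.
Step 4 — Bandwidth: Δω = ω₀/Q = 1.618e+05 rad/s; BW = Δω/(2π) = 2.576e+04 Hz.

(a) f₀ = 1.146e+04 Hz  (b) Q = 0.4449  (c) BW = 2.576e+04 Hz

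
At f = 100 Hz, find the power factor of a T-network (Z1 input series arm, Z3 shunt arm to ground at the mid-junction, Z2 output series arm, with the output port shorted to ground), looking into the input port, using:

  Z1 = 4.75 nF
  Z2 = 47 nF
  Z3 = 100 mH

Step 1 — Angular frequency: ω = 2π·f = 2π·100 = 628.3 rad/s.
Step 2 — Component impedances:
  Z1: Z = 1/(jωC) = -j/(ω·C) = 0 - j3.351e+05 Ω
  Z2: Z = 1/(jωC) = -j/(ω·C) = 0 - j3.386e+04 Ω
  Z3: Z = jωL = j·628.3·0.1 = 0 + j62.83 Ω
Step 3 — With the output port shorted to ground, the output series arm Z2 runs from the junction to ground; the shunt arm Z3 also runs from the junction to ground. They appear in parallel: Z3 || Z2 = 0 + j62.95 Ω.
Step 4 — Series with input arm Z1: Z_in = Z1 + (Z3 || Z2) = 0 - j3.35e+05 Ω = 3.35e+05∠-90.0° Ω.
Step 5 — Power factor: PF = cos(φ) = Re(Z)/|Z| = 0/3.35e+05 = 0.
Step 6 — Type: Im(Z) = -3.35e+05 ⇒ leading (phase φ = -90.0°).

PF = 0 (leading, φ = -90.0°)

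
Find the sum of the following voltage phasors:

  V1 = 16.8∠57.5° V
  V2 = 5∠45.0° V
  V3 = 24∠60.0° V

Step 1 — Convert each phasor to rectangular form:
  V1 = 16.8·(cos(57.5°) + j·sin(57.5°)) = 9.027 + j14.17 V
  V2 = 5·(cos(45.0°) + j·sin(45.0°)) = 3.536 + j3.536 V
  V3 = 24·(cos(60.0°) + j·sin(60.0°)) = 12 + j20.78 V
Step 2 — Sum components: V_total = 24.56 + j38.49 V.
Step 3 — Convert to polar: |V_total| = 45.66 V, ∠V_total = 57.5°.

V_total = 45.66∠57.5° V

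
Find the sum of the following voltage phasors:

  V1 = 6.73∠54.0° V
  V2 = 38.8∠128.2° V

Step 1 — Convert each phasor to rectangular form:
  V1 = 6.73·(cos(54.0°) + j·sin(54.0°)) = 3.956 + j5.445 V
  V2 = 38.8·(cos(128.2°) + j·sin(128.2°)) = -23.99 + j30.49 V
Step 2 — Sum components: V_total = -20.04 + j35.94 V.
Step 3 — Convert to polar: |V_total| = 41.15 V, ∠V_total = 119.1°.

V_total = 41.15∠119.1° V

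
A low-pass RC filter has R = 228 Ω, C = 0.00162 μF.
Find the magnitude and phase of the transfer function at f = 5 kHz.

Step 1 — Angular frequency: ω = 2π·5000 = 3.142e+04 rad/s.
Step 2 — Transfer function: H(jω) = 1/(1 + jωRC).
Step 3 — Denominator: 1 + jωRC = 1 + j·3.142e+04·228·1.62e-09 = 1 + j0.0116.
Step 4 — H = 0.9999 - j0.0116.
Step 5 — Magnitude: |H| = 0.9999 (-0.0 dB); phase: φ = -0.7°.

|H| = 0.9999 (-0.0 dB), φ = -0.7°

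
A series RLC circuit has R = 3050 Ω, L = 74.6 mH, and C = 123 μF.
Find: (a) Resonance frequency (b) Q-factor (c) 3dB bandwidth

Step 1 — Resonance condition Im(Z)=0 gives ω₀ = 1/√(LC).
Step 2 — ω₀ = 1/√(0.0746·0.000123) = 330.1 rad/s.
Step 3 — f₀ = ω₀/(2π) = 52.54 Hz.
Step 4 — Series Q: Q = ω₀L/R = 330.1·0.0746/3050 = 0.008075.
Step 5 — 3dB bandwidth: Δω = ω₀/Q = 4.088e+04 rad/s; BW = Δω/(2π) = 6507 Hz.

(a) f₀ = 52.54 Hz  (b) Q = 0.008075  (c) BW = 6507 Hz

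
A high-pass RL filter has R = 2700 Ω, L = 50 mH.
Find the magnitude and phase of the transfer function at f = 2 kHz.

Step 1 — Angular frequency: ω = 2π·2000 = 1.257e+04 rad/s.
Step 2 — Transfer function: H(jω) = jωL/(R + jωL).
Step 3 — Numerator jωL = j·628.3; denominator R + jωL = 2700 + j628.3.
Step 4 — H = 0.05137 + j0.2208.
Step 5 — Magnitude: |H| = 0.2267 (-12.9 dB); phase: φ = 76.9°.

|H| = 0.2267 (-12.9 dB), φ = 76.9°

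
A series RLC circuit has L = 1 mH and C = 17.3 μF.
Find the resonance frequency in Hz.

Step 1 — Resonance condition Im(Z)=0 gives ω₀ = 1/√(LC).
Step 2 — ω₀ = 1/√(0.001·1.73e-05) = 7603 rad/s.
Step 3 — f₀ = ω₀/(2π) = 1210 Hz.

f₀ = 1210 Hz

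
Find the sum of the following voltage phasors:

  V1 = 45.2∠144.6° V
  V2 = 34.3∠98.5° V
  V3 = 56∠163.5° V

Step 1 — Convert each phasor to rectangular form:
  V1 = 45.2·(cos(144.6°) + j·sin(144.6°)) = -36.84 + j26.18 V
  V2 = 34.3·(cos(98.5°) + j·sin(98.5°)) = -5.07 + j33.92 V
  V3 = 56·(cos(163.5°) + j·sin(163.5°)) = -53.69 + j15.9 V
Step 2 — Sum components: V_total = -95.61 + j76.01 V.
Step 3 — Convert to polar: |V_total| = 122.1 V, ∠V_total = 141.5°.

V_total = 122.1∠141.5° V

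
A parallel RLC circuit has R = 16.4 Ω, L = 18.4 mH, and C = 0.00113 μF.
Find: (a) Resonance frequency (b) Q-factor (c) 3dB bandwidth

Step 1 — Resonance: ω₀ = 1/√(LC) = 1/√(0.0184·1.13e-09) = 2.193e+05 rad/s.
Step 2 — f₀ = ω₀/(2π) = 3.49e+04 Hz.
Step 3 — Parallel Q: Q = R/(ω₀L) = 16.4/(2.193e+05·0.0184) = 0.004064.
Step 4 — Bandwidth: Δω = ω₀/Q = 5.396e+07 rad/s; BW = Δω/(2π) = 8.588e+06 Hz.

(a) f₀ = 3.49e+04 Hz  (b) Q = 0.004064  (c) BW = 8.588e+06 Hz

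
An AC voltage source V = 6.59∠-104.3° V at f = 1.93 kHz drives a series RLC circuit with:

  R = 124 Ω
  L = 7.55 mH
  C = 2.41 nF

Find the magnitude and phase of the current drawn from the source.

Step 1 — Angular frequency: ω = 2π·f = 2π·1930 = 1.213e+04 rad/s.
Step 2 — Component impedances:
  R: Z = R = 124 Ω
  L: Z = jωL = j·1.213e+04·0.00755 = 0 + j91.56 Ω
  C: Z = 1/(jωC) = -j/(ω·C) = 0 - j3.422e+04 Ω
Step 3 — Series combination: Z_total = R + L + C = 124 - j3.413e+04 Ω = 3.413e+04∠-89.8° Ω.
Step 4 — Source phasor: V = 6.59∠-104.3° V = -1.628 - j6.386 V.
Step 5 — Ohm's law: I = V / Z_total = (-1.628 - j6.386) / (124 - j3.413e+04) = 0.000187 - j4.838e-05 A.
Step 6 — Convert to polar: |I| = 0.0001931 A, ∠I = -14.5°.

I = 0.0001931∠-14.5° A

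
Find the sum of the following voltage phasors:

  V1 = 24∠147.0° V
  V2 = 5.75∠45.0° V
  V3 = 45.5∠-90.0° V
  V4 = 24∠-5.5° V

Step 1 — Convert each phasor to rectangular form:
  V1 = 24·(cos(147.0°) + j·sin(147.0°)) = -20.13 + j13.07 V
  V2 = 5.75·(cos(45.0°) + j·sin(45.0°)) = 4.066 + j4.066 V
  V3 = 45.5·(cos(-90.0°) + j·sin(-90.0°)) = 0 - j45.5 V
  V4 = 24·(cos(-5.5°) + j·sin(-5.5°)) = 23.89 - j2.3 V
Step 2 — Sum components: V_total = 7.827 - j30.66 V.
Step 3 — Convert to polar: |V_total| = 31.65 V, ∠V_total = -75.7°.

V_total = 31.65∠-75.7° V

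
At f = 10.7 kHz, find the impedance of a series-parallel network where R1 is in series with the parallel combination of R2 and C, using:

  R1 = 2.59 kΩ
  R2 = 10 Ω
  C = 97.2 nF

Step 1 — Angular frequency: ω = 2π·f = 2π·1.07e+04 = 6.723e+04 rad/s.
Step 2 — Component impedances:
  R1: Z = R = 2590 Ω
  R2: Z = R = 10 Ω
  C: Z = 1/(jωC) = -j/(ω·C) = 0 - j153 Ω
Step 3 — Parallel branch: R2 || C = 1/(1/R2 + 1/C) = 9.957 - j0.6507 Ω.
Step 4 — Series with R1: Z_total = R1 + (R2 || C) = 2600 - j0.6507 Ω = 2600∠-0.0° Ω.

Z = 2600 - j0.6507 Ω = 2600∠-0.0° Ω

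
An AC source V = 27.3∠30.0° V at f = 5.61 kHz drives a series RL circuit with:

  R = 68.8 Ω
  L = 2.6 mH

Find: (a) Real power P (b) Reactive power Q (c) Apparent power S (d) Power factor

Step 1 — Angular frequency: ω = 2π·f = 2π·5610 = 3.525e+04 rad/s.
Step 2 — Component impedances:
  R: Z = R = 68.8 Ω
  L: Z = jωL = j·3.525e+04·0.0026 = 0 + j91.65 Ω
Step 3 — Series combination: Z_total = R + L = 68.8 + j91.65 Ω = 114.6∠53.1° Ω.
Step 4 — Source phasor: V = 27.3∠30.0° V = 23.64 + j13.65 V.
Step 5 — Current: I = V / Z = 0.2191 - j0.09348 A = 0.2382∠-23.1° A.
Step 6 — Complex power: S = V·I* = 3.904 + j5.201 VA.
Step 7 — Real power: P = Re(S) = 3.904 W.
Step 8 — Reactive power: Q = Im(S) = 5.201 VAR.
Step 9 — Apparent power: |S| = 6.504 VA.
Step 10 — Power factor: PF = P/|S| = 0.6004 (lagging).

(a) P = 3.904 W  (b) Q = 5.201 VAR  (c) S = 6.504 VA  (d) PF = 0.6004 (lagging)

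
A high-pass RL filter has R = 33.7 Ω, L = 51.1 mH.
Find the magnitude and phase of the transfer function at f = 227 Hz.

Step 1 — Angular frequency: ω = 2π·227 = 1426 rad/s.
Step 2 — Transfer function: H(jω) = jωL/(R + jωL).
Step 3 — Numerator jωL = j·72.88; denominator R + jωL = 33.7 + j72.88.
Step 4 — H = 0.8239 + j0.3809.
Step 5 — Magnitude: |H| = 0.9077 (-0.8 dB); phase: φ = 24.8°.

|H| = 0.9077 (-0.8 dB), φ = 24.8°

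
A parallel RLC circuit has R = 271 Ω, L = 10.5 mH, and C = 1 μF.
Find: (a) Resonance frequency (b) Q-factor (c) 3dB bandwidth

Step 1 — Resonance: ω₀ = 1/√(LC) = 1/√(0.0105·1e-06) = 9759 rad/s.
Step 2 — f₀ = ω₀/(2π) = 1553 Hz.
Step 3 — Parallel Q: Q = R/(ω₀L) = 271/(9759·0.0105) = 2.645.
Step 4 — Bandwidth: Δω = ω₀/Q = 3690 rad/s; BW = Δω/(2π) = 587.3 Hz.

(a) f₀ = 1553 Hz  (b) Q = 2.645  (c) BW = 587.3 Hz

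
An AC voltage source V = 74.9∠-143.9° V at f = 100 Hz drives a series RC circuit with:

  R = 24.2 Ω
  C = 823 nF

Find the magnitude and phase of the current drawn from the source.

Step 1 — Angular frequency: ω = 2π·f = 2π·100 = 628.3 rad/s.
Step 2 — Component impedances:
  R: Z = R = 24.2 Ω
  C: Z = 1/(jωC) = -j/(ω·C) = 0 - j1934 Ω
Step 3 — Series combination: Z_total = R + C = 24.2 - j1934 Ω = 1934∠-89.3° Ω.
Step 4 — Source phasor: V = 74.9∠-143.9° V = -60.52 - j44.13 V.
Step 5 — Ohm's law: I = V / Z_total = (-60.52 - j44.13) / (24.2 - j1934) = 0.02243 - j0.03158 A.
Step 6 — Convert to polar: |I| = 0.03873 A, ∠I = -54.6°.

I = 0.03873∠-54.6° A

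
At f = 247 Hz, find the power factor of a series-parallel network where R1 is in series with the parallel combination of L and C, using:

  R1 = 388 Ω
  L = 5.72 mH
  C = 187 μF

Step 1 — Angular frequency: ω = 2π·f = 2π·247 = 1552 rad/s.
Step 2 — Component impedances:
  R1: Z = R = 388 Ω
  L: Z = jωL = j·1552·0.00572 = 0 + j8.877 Ω
  C: Z = 1/(jωC) = -j/(ω·C) = 0 - j3.446 Ω
Step 3 — Parallel branch: L || C = 1/(1/L + 1/C) = 0 - j5.632 Ω.
Step 4 — Series with R1: Z_total = R1 + (L || C) = 388 - j5.632 Ω = 388∠-0.8° Ω.
Step 5 — Power factor: PF = cos(φ) = Re(Z)/|Z| = 388/388.04 = 0.9999.
Step 6 — Type: Im(Z) = -5.632 ⇒ leading (phase φ = -0.8°).

PF = 0.9999 (leading, φ = -0.8°)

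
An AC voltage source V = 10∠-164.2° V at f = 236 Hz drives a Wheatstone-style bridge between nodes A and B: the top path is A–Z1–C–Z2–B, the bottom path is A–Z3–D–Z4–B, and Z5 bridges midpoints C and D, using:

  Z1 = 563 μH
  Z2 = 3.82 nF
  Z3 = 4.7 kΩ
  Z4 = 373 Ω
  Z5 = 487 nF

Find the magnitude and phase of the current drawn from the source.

Step 1 — Angular frequency: ω = 2π·f = 2π·236 = 1483 rad/s.
Step 2 — Component impedances:
  Z1: Z = jωL = j·1483·0.000563 = 0 + j0.8348 Ω
  Z2: Z = 1/(jωC) = -j/(ω·C) = 0 - j1.765e+05 Ω
  Z3: Z = R = 4700 Ω
  Z4: Z = R = 373 Ω
  Z5: Z = 1/(jωC) = -j/(ω·C) = 0 - j1385 Ω
Step 3 — Bridge requires nodal analysis (the Z5 bridge couples midpoints C and D, so the two paths cannot be reduced to a simple series/parallel combination). Setting node B to ground and injecting 1 A at node A, the 3-node admittance system at A, C, D solves to V_A = Z_AB = 737.3 - j1267 Ω = 1466∠-59.8° Ω.
Step 4 — Source phasor: V = 10∠-164.2° V = -9.622 - j2.723 V.
Step 5 — Ohm's law: I = V / Z_total = (-9.622 - j2.723) / (737.3 - j1267) = -0.001694 - j0.006606 A.
Step 6 — Convert to polar: |I| = 0.00682 A, ∠I = -104.4°.

I = 0.00682∠-104.4° A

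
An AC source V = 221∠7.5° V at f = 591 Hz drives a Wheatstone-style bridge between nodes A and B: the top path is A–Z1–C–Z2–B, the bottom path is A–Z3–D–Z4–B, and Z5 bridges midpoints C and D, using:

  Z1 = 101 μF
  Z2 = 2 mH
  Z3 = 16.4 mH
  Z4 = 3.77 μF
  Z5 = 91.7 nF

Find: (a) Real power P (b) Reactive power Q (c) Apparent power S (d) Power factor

Step 1 — Angular frequency: ω = 2π·f = 2π·591 = 3713 rad/s.
Step 2 — Component impedances:
  Z1: Z = 1/(jωC) = -j/(ω·C) = 0 - j2.666 Ω
  Z2: Z = jωL = j·3713·0.002 = 0 + j7.427 Ω
  Z3: Z = jωL = j·3713·0.0164 = 0 + j60.9 Ω
  Z4: Z = 1/(jωC) = -j/(ω·C) = 0 - j71.43 Ω
  Z5: Z = 1/(jωC) = -j/(ω·C) = 0 - j2937 Ω
Step 3 — Bridge requires nodal analysis (the Z5 bridge couples midpoints C and D, so the two paths cannot be reduced to a simple series/parallel combination). Setting node B to ground and injecting 1 A at node A, the 3-node admittance system at A, C, D solves to V_A = Z_AB = 0 + j9.584 Ω = 9.584∠90.0° Ω.
Step 4 — Source phasor: V = 221∠7.5° V = 219.1 + j28.85 V.
Step 5 — Current: I = V / Z = 3.01 - j22.86 A = 23.06∠-82.5° A.
Step 6 — Complex power: S = V·I* = 0 + j5096 VA.
Step 7 — Real power: P = Re(S) = 0 W.
Step 8 — Reactive power: Q = Im(S) = 5096 VAR.
Step 9 — Apparent power: |S| = 5096 VA.
Step 10 — Power factor: PF = P/|S| = 0 (lagging).

(a) P = 0 W  (b) Q = 5096 VAR  (c) S = 5096 VA  (d) PF = 0 (lagging)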